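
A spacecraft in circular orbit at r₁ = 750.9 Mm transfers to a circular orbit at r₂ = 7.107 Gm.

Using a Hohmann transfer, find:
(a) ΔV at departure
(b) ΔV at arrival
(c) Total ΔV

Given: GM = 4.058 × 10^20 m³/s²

Convert to SI: r₁ = 750.9 Mm = 7.509e+08 m; r₂ = 7.107 Gm = 7.107e+09 m.
Transfer semi-major axis: a_t = (r₁ + r₂)/2 = (7.509e+08 + 7.107e+09)/2 = 3.92895e+09 m.
Circular speeds: v₁ = √(GM/r₁) = 735131 m/s, v₂ = √(GM/r₂) = 238953 m/s.
Transfer speeds (vis-viva v² = GM(2/r − 1/a_t)): v₁ᵗ = 988712 m/s, v₂ᵗ = 104464 m/s.
(a) ΔV₁ = |v₁ᵗ − v₁| ≈ 2.536e+05 m/s = 253.6 km/s.
(b) ΔV₂ = |v₂ − v₂ᵗ| ≈ 1.345e+05 m/s = 134.5 km/s.
(c) ΔV_total = ΔV₁ + ΔV₂ ≈ 3.881e+05 m/s = 388.1 km/s.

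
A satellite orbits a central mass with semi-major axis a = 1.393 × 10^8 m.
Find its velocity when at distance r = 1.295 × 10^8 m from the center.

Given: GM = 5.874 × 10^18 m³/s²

Vis-viva: v = √(GM · (2/r − 1/a)).
2/r − 1/a = 2/1.295e+08 − 1/1.393e+08 = 8.26526e-09 m⁻¹.
v = √(5.874e+18 · 8.26526e-09) m/s ≈ 2.203e+05 m/s = 220.3 km/s.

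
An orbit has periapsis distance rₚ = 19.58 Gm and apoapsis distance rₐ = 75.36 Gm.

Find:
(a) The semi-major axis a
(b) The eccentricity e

Convert to SI: rₚ = 19.58 Gm = 1.958e+10 m; rₐ = 75.36 Gm = 7.536e+10 m.
(a) a = (rₚ + rₐ) / 2 = (1.958e+10 + 7.536e+10) / 2 ≈ 4.747e+10 m = 47.47 Gm.
(b) e = (rₐ − rₚ) / (rₐ + rₚ) = (7.536e+10 − 1.958e+10) / (7.536e+10 + 1.958e+10) ≈ 0.5875.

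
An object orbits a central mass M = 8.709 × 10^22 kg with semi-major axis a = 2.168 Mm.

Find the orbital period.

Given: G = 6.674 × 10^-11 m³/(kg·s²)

Convert to SI: a = 2.168 Mm = 2.168e+06 m.
GM = G · M = 6.674e-11 · 8.709e+22 = 5.81239e+12 m³/s².
Kepler's third law: T = 2π √(a³ / GM).
Substituting a = 2.168e+06 m and GM = 5.81239e+12 m³/s²:
T = 2π √((2.168e+06)³ / 5.81239e+12) s
T ≈ 8319 s = 2.311 hours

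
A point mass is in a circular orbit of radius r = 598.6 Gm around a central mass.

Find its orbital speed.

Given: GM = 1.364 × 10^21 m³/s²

Convert to SI: r = 598.6 Gm = 5.986e+11 m.
For a circular orbit, gravity supplies the centripetal force, so v = √(GM / r).
v = √(1.364e+21 / 5.986e+11) m/s ≈ 4.774e+04 m/s = 47.74 km/s.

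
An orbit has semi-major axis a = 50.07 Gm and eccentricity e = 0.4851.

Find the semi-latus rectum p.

Convert to SI: a = 50.07 Gm = 5.007e+10 m.
p = a (1 − e²).
p = 5.007e+10 · (1 − (0.4851)²) = 5.007e+10 · 0.764678 ≈ 3.829e+10 m = 38.29 Gm.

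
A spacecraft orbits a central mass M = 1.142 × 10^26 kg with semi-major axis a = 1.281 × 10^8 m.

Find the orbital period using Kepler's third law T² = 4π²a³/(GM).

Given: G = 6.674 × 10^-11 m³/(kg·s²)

GM = G · M = 6.674e-11 · 1.142e+26 = 7.62171e+15 m³/s².
Kepler's third law: T = 2π √(a³ / GM).
Substituting a = 1.281e+08 m and GM = 7.62171e+15 m³/s²:
T = 2π √((1.281e+08)³ / 7.62171e+15) s
T ≈ 1.043e+05 s = 1.208 days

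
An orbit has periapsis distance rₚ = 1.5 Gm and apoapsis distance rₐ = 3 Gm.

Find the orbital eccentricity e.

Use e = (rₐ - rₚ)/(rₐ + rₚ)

Convert to SI: rₚ = 1.5 Gm = 1.5e+09 m; rₐ = 3 Gm = 3e+09 m.
e = (rₐ − rₚ) / (rₐ + rₚ).
e = (3e+09 − 1.5e+09) / (3e+09 + 1.5e+09) = 1.5e+09 / 4.5e+09 ≈ 0.3333.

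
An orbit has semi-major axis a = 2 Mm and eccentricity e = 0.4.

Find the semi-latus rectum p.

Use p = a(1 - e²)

Convert to SI: a = 2 Mm = 2e+06 m.
p = a (1 − e²).
p = 2e+06 · (1 − (0.4)²) = 2e+06 · 0.84 ≈ 1.68e+06 m = 1.68 Mm.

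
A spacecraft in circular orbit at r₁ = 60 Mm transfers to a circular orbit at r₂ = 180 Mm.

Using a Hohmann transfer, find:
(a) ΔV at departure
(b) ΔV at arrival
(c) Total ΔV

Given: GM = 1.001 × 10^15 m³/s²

Convert to SI: r₁ = 60 Mm = 6e+07 m; r₂ = 180 Mm = 1.8e+08 m.
Transfer semi-major axis: a_t = (r₁ + r₂)/2 = (6e+07 + 1.8e+08)/2 = 1.2e+08 m.
Circular speeds: v₁ = √(GM/r₁) = 4084.52 m/s, v₂ = √(GM/r₂) = 2358.2 m/s.
Transfer speeds (vis-viva v² = GM(2/r − 1/a_t)): v₁ᵗ = 5002.5 m/s, v₂ᵗ = 1667.5 m/s.
(a) ΔV₁ = |v₁ᵗ − v₁| ≈ 918 m/s = 918 m/s.
(b) ΔV₂ = |v₂ − v₂ᵗ| ≈ 690.7 m/s = 690.7 m/s.
(c) ΔV_total = ΔV₁ + ΔV₂ ≈ 1609 m/s = 1.609 km/s.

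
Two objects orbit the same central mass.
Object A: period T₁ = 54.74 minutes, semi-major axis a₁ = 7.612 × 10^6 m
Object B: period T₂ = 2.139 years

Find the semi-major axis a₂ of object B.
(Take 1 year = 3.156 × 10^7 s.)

Convert to SI: T₁ = 54.74 minutes = 3284.4 s; T₂ = 2.139 years = 6.75068e+07 s.
Kepler's third law: (T₁/T₂)² = (a₁/a₂)³ ⇒ a₂ = a₁ · (T₂/T₁)^(2/3).
T₂/T₁ = 6.75068e+07 / 3284.4 = 20553.8.
a₂ = 7.612e+06 · (20553.8)^(2/3) m ≈ 5.712e+09 m = 5.712 × 10^9 m.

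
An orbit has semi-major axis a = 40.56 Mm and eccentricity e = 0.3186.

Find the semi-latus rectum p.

Convert to SI: a = 40.56 Mm = 4.056e+07 m.
p = a (1 − e²).
p = 4.056e+07 · (1 − (0.3186)²) = 4.056e+07 · 0.898494 ≈ 3.644e+07 m = 36.44 Mm.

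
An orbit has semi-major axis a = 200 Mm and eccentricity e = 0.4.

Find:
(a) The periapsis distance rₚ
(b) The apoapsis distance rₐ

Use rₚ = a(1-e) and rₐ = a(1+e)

Convert to SI: a = 200 Mm = 2e+08 m.
(a) rₚ = a(1 − e) = 2e+08 · (1 − 0.4) = 2e+08 · 0.6 ≈ 1.2e+08 m = 120 Mm.
(b) rₐ = a(1 + e) = 2e+08 · (1 + 0.4) = 2e+08 · 1.4 ≈ 2.8e+08 m = 280 Mm.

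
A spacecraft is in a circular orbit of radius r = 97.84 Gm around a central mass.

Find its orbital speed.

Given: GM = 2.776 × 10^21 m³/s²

Convert to SI: r = 97.84 Gm = 9.784e+10 m.
For a circular orbit, gravity supplies the centripetal force, so v = √(GM / r).
v = √(2.776e+21 / 9.784e+10) m/s ≈ 1.684e+05 m/s = 168.4 km/s.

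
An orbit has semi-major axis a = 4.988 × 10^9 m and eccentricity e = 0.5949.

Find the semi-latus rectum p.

p = a (1 − e²).
p = 4.988e+09 · (1 − (0.5949)²) = 4.988e+09 · 0.646094 ≈ 3.223e+09 m = 3.223 × 10^9 m.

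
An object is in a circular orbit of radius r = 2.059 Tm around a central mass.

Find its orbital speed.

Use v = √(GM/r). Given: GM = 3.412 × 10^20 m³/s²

Convert to SI: r = 2.059 Tm = 2.059e+12 m.
For a circular orbit, gravity supplies the centripetal force, so v = √(GM / r).
v = √(3.412e+20 / 2.059e+12) m/s ≈ 1.287e+04 m/s = 12.87 km/s.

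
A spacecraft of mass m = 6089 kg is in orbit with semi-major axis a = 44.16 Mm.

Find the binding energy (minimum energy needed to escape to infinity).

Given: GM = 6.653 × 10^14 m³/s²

Convert to SI: a = 44.16 Mm = 4.416e+07 m.
Total orbital energy is E = −GMm/(2a); binding energy is E_bind = −E = GMm/(2a).
E_bind = 6.653e+14 · 6089 / (2 · 4.416e+07) J ≈ 4.587e+10 J = 45.87 GJ.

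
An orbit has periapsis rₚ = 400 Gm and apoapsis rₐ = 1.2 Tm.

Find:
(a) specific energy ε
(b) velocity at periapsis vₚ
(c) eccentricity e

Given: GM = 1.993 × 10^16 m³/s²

Convert to SI: rₚ = 400 Gm = 4e+11 m; rₐ = 1.2 Tm = 1.2e+12 m.
(a) With a = (rₚ + rₐ)/2 = 8e+11 m, ε = −GM/(2a) = −1.993e+16/(2 · 8e+11) J/kg ≈ -1.246e+04 J/kg
(b) With a = (rₚ + rₐ)/2 = 8e+11 m, vₚ = √(GM (2/rₚ − 1/a)) = √(1.993e+16 · (2/4e+11 − 1/8e+11)) m/s ≈ 273.4 m/s
(c) e = (rₐ − rₚ)/(rₐ + rₚ) = (1.2e+12 − 4e+11)/(1.2e+12 + 4e+11) ≈ 0.5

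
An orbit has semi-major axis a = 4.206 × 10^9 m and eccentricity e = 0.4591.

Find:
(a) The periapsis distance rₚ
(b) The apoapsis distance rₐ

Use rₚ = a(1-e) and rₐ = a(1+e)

(a) rₚ = a(1 − e) = 4.206e+09 · (1 − 0.4591) = 4.206e+09 · 0.5409 ≈ 2.275e+09 m = 2.275 × 10^9 m.
(b) rₐ = a(1 + e) = 4.206e+09 · (1 + 0.4591) = 4.206e+09 · 1.4591 ≈ 6.137e+09 m = 6.137 × 10^9 m.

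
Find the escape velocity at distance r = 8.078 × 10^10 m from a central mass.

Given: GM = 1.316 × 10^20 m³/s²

Escape velocity comes from setting total energy to zero: ½v² − GM/r = 0 ⇒ v_esc = √(2GM / r).
v_esc = √(2 · 1.316e+20 / 8.078e+10) m/s ≈ 5.708e+04 m/s = 57.08 km/s.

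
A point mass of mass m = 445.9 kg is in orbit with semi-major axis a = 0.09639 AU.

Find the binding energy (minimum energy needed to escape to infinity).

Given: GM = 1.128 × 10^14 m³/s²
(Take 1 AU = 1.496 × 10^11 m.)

Convert to SI: a = 0.09639 AU = 1.44199e+10 m.
Total orbital energy is E = −GMm/(2a); binding energy is E_bind = −E = GMm/(2a).
E_bind = 1.128e+14 · 445.9 / (2 · 1.44199e+10) J ≈ 1.744e+06 J = 1.744 MJ.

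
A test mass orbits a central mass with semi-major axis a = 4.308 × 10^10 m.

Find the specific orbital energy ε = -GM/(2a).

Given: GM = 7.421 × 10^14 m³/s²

ε = −GM / (2a).
ε = −7.421e+14 / (2 · 4.308e+10) J/kg ≈ -8613 J/kg = -8.613 kJ/kg.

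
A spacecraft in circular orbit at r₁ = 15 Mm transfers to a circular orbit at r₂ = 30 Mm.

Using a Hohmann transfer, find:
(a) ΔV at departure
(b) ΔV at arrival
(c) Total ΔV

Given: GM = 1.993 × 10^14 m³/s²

Convert to SI: r₁ = 15 Mm = 1.5e+07 m; r₂ = 30 Mm = 3e+07 m.
Transfer semi-major axis: a_t = (r₁ + r₂)/2 = (1.5e+07 + 3e+07)/2 = 2.25e+07 m.
Circular speeds: v₁ = √(GM/r₁) = 3645.09 m/s, v₂ = √(GM/r₂) = 2577.47 m/s.
Transfer speeds (vis-viva v² = GM(2/r − 1/a_t)): v₁ᵗ = 4208.99 m/s, v₂ᵗ = 2104.49 m/s.
(a) ΔV₁ = |v₁ᵗ − v₁| ≈ 563.9 m/s = 563.9 m/s.
(b) ΔV₂ = |v₂ − v₂ᵗ| ≈ 473 m/s = 473 m/s.
(c) ΔV_total = ΔV₁ + ΔV₂ ≈ 1037 m/s = 1.037 km/s.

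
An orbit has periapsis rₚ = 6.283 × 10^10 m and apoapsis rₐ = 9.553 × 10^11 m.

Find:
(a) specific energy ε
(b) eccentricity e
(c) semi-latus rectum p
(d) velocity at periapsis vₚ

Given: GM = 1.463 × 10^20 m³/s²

(a) With a = (rₚ + rₐ)/2 = 5.09065e+11 m, ε = −GM/(2a) = −1.463e+20/(2 · 5.09065e+11) J/kg ≈ -1.437e+08 J/kg
(b) e = (rₐ − rₚ)/(rₐ + rₚ) = (9.553e+11 − 6.283e+10)/(9.553e+11 + 6.283e+10) ≈ 0.8766
(c) From a = (rₚ + rₐ)/2 = 5.09065e+11 m and e = (rₐ − rₚ)/(rₐ + rₚ) = 0.876578, p = a(1 − e²) = 5.09065e+11 · (1 − (0.876578)²) ≈ 1.179e+11 m
(d) With a = (rₚ + rₐ)/2 = 5.09065e+11 m, vₚ = √(GM (2/rₚ − 1/a)) = √(1.463e+20 · (2/6.283e+10 − 1/5.09065e+11)) m/s ≈ 6.61e+04 m/s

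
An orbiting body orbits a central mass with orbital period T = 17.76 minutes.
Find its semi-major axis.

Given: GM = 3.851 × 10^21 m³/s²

Convert to SI: T = 17.76 minutes = 1065.6 s.
Invert Kepler's third law: a = (GM · T² / (4π²))^(1/3).
Substituting T = 1065.6 s and GM = 3.851e+21 m³/s²:
a = (3.851e+21 · (1065.6)² / (4π²))^(1/3) m
a ≈ 4.803e+08 m = 480.3 Mm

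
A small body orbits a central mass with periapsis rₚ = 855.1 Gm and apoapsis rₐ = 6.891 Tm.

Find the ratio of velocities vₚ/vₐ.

Convert to SI: rₚ = 855.1 Gm = 8.551e+11 m; rₐ = 6.891 Tm = 6.891e+12 m.
Conservation of angular momentum gives rₚvₚ = rₐvₐ, so vₚ/vₐ = rₐ/rₚ.
vₚ/vₐ = 6.891e+12 / 8.551e+11 ≈ 8.059.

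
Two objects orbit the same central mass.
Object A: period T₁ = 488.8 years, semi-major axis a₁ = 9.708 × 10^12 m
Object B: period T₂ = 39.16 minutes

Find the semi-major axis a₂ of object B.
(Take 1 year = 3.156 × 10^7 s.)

Convert to SI: T₁ = 488.8 years = 1.54265e+10 s; T₂ = 39.16 minutes = 2349.6 s.
Kepler's third law: (T₁/T₂)² = (a₁/a₂)³ ⇒ a₂ = a₁ · (T₂/T₁)^(2/3).
T₂/T₁ = 2349.6 / 1.54265e+10 = 1.52309e-07.
a₂ = 9.708e+12 · (1.52309e-07)^(2/3) m ≈ 2.769e+08 m = 2.769 × 10^8 m.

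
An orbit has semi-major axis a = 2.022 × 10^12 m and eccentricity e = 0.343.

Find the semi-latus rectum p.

p = a (1 − e²).
p = 2.022e+12 · (1 − (0.343)²) = 2.022e+12 · 0.882351 ≈ 1.784e+12 m = 1.784 × 10^12 m.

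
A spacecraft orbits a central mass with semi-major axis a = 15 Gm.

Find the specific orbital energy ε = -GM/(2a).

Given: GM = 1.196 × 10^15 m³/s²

Convert to SI: a = 15 Gm = 1.5e+10 m.
ε = −GM / (2a).
ε = −1.196e+15 / (2 · 1.5e+10) J/kg ≈ -3.987e+04 J/kg = -39.87 kJ/kg.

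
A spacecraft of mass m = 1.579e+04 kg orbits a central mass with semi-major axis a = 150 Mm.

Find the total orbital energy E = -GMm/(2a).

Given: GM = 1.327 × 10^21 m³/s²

Convert to SI: a = 150 Mm = 1.5e+08 m.
E = −GMm / (2a).
E = −1.327e+21 · 1.579e+04 / (2 · 1.5e+08) J ≈ -6.984e+16 J = -69.84 PJ.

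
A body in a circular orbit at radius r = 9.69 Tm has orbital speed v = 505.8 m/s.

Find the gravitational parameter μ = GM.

Convert to SI: r = 9.69 Tm = 9.69e+12 m.
For a circular orbit v² = GM/r, so GM = v² · r.
GM = (505.8)² · 9.69e+12 m³/s² ≈ 2.479e+18 m³/s² = 2.479 × 10^18 m³/s².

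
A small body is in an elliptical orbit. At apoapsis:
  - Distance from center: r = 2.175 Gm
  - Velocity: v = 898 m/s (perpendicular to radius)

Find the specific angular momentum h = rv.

Convert to SI: r = 2.175 Gm = 2.175e+09 m.
With v perpendicular to r, h = r · v.
h = 2.175e+09 · 898 m²/s ≈ 1.953e+12 m²/s.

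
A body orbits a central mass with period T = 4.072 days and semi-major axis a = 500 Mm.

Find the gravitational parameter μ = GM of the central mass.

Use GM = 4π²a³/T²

Convert to SI: T = 4.072 days = 351821 s; a = 500 Mm = 5e+08 m.
GM = 4π² · a³ / T².
GM = 4π² · (5e+08)³ / (351821)² m³/s² ≈ 3.987e+16 m³/s² = 3.987 × 10^16 m³/s².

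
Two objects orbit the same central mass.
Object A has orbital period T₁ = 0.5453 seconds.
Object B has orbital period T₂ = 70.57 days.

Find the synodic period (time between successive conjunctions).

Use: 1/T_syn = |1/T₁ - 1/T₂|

Convert to SI: T₂ = 70.57 days = 6.09725e+06 s.
T_syn = |T₁ · T₂ / (T₁ − T₂)|.
T_syn = |0.5453 · 6.09725e+06 / (0.5453 − 6.09725e+06)| s ≈ 0.5453 s = 0.5453 seconds.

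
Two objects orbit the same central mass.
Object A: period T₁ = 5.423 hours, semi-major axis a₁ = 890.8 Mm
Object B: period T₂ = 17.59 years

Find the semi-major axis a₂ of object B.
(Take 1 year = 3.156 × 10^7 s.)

Convert to SI: T₁ = 5.423 hours = 19522.8 s; a₁ = 890.8 Mm = 8.908e+08 m; T₂ = 17.59 years = 5.5514e+08 s.
Kepler's third law: (T₁/T₂)² = (a₁/a₂)³ ⇒ a₂ = a₁ · (T₂/T₁)^(2/3).
T₂/T₁ = 5.5514e+08 / 19522.8 = 28435.5.
a₂ = 8.908e+08 · (28435.5)^(2/3) m ≈ 8.299e+11 m = 829.9 Gm.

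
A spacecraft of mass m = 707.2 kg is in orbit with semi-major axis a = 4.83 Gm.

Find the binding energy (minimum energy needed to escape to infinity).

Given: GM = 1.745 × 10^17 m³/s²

Convert to SI: a = 4.83 Gm = 4.83e+09 m.
Total orbital energy is E = −GMm/(2a); binding energy is E_bind = −E = GMm/(2a).
E_bind = 1.745e+17 · 707.2 / (2 · 4.83e+09) J ≈ 1.277e+10 J = 12.77 GJ.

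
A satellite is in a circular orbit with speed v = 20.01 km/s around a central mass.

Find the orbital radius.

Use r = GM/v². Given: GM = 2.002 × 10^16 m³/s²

Convert to SI: v = 20.01 km/s = 20010 m/s.
For a circular orbit, v² = GM / r, so r = GM / v².
r = 2.002e+16 / (20010)² m ≈ 5e+07 m = 50 Mm.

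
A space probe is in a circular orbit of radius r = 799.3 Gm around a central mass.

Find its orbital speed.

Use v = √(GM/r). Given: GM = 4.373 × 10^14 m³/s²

Convert to SI: r = 799.3 Gm = 7.993e+11 m.
For a circular orbit, gravity supplies the centripetal force, so v = √(GM / r).
v = √(4.373e+14 / 7.993e+11) m/s ≈ 23.39 m/s = 23.39 m/s.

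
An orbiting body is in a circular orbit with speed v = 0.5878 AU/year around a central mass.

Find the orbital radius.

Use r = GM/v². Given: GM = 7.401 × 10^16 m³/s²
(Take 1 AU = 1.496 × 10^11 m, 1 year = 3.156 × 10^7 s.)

Convert to SI: v = 0.5878 AU/year = 2786.28 m/s.
For a circular orbit, v² = GM / r, so r = GM / v².
r = 7.401e+16 / (2786.28)² m ≈ 9.533e+09 m = 0.06373 AU.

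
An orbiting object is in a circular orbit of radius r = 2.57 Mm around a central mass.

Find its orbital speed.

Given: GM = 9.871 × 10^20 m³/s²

Convert to SI: r = 2.57 Mm = 2.57e+06 m.
For a circular orbit, gravity supplies the centripetal force, so v = √(GM / r).
v = √(9.871e+20 / 2.57e+06) m/s ≈ 1.96e+07 m/s = 1.96e+04 km/s.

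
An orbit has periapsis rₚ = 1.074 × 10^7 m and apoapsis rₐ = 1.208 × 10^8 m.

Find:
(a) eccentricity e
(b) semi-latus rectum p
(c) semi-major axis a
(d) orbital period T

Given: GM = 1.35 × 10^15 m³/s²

(a) e = (rₐ − rₚ)/(rₐ + rₚ) = (1.208e+08 − 1.074e+07)/(1.208e+08 + 1.074e+07) ≈ 0.8367
(b) From a = (rₚ + rₐ)/2 = 6.577e+07 m and e = (rₐ − rₚ)/(rₐ + rₚ) = 0.836704, p = a(1 − e²) = 6.577e+07 · (1 − (0.836704)²) ≈ 1.973e+07 m
(c) a = (rₚ + rₐ)/2 = (1.074e+07 + 1.208e+08)/2 ≈ 6.577e+07 m
(d) With a = (rₚ + rₐ)/2 = 6.577e+07 m, T = 2π √(a³/GM) = 2π √((6.577e+07)³/1.35e+15) s ≈ 9.121e+04 s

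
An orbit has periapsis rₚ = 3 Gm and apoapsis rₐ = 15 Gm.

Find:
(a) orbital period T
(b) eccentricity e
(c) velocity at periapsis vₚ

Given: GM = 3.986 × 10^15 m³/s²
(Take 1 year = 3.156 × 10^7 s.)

Convert to SI: rₚ = 3 Gm = 3e+09 m; rₐ = 15 Gm = 1.5e+10 m.
(a) With a = (rₚ + rₐ)/2 = 9e+09 m, T = 2π √(a³/GM) = 2π √((9e+09)³/3.986e+15) s ≈ 8.497e+07 s
(b) e = (rₐ − rₚ)/(rₐ + rₚ) = (1.5e+10 − 3e+09)/(1.5e+10 + 3e+09) ≈ 0.6667
(c) With a = (rₚ + rₐ)/2 = 9e+09 m, vₚ = √(GM (2/rₚ − 1/a)) = √(3.986e+15 · (2/3e+09 − 1/9e+09)) m/s ≈ 1488 m/s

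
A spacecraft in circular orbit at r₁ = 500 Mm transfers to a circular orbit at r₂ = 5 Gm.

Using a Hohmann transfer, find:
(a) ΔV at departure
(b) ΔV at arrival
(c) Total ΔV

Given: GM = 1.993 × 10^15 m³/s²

Convert to SI: r₁ = 500 Mm = 5e+08 m; r₂ = 5 Gm = 5e+09 m.
Transfer semi-major axis: a_t = (r₁ + r₂)/2 = (5e+08 + 5e+09)/2 = 2.75e+09 m.
Circular speeds: v₁ = √(GM/r₁) = 1996.5 m/s, v₂ = √(GM/r₂) = 631.348 m/s.
Transfer speeds (vis-viva v² = GM(2/r − 1/a_t)): v₁ᵗ = 2692.08 m/s, v₂ᵗ = 269.208 m/s.
(a) ΔV₁ = |v₁ᵗ − v₁| ≈ 695.6 m/s = 695.6 m/s.
(b) ΔV₂ = |v₂ − v₂ᵗ| ≈ 362.1 m/s = 362.1 m/s.
(c) ΔV_total = ΔV₁ + ΔV₂ ≈ 1058 m/s = 1.058 km/s.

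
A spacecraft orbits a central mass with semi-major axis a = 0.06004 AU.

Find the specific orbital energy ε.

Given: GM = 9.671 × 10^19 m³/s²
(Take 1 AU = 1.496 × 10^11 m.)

Convert to SI: a = 0.06004 AU = 8.98198e+09 m.
ε = −GM / (2a).
ε = −9.671e+19 / (2 · 8.98198e+09) J/kg ≈ -5.384e+09 J/kg = -5.384 GJ/kg.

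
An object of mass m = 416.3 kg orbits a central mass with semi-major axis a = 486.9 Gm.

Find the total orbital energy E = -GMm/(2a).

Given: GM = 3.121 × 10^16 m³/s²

Convert to SI: a = 486.9 Gm = 4.869e+11 m.
E = −GMm / (2a).
E = −3.121e+16 · 416.3 / (2 · 4.869e+11) J ≈ -1.334e+07 J = -13.34 MJ.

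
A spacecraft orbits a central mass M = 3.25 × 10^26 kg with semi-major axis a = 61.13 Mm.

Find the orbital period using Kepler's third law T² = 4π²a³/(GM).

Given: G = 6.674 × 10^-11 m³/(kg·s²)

Convert to SI: a = 61.13 Mm = 6.113e+07 m.
GM = G · M = 6.674e-11 · 3.25e+26 = 2.16905e+16 m³/s².
Kepler's third law: T = 2π √(a³ / GM).
Substituting a = 6.113e+07 m and GM = 2.16905e+16 m³/s²:
T = 2π √((6.113e+07)³ / 2.16905e+16) s
T ≈ 2.039e+04 s = 5.664 hours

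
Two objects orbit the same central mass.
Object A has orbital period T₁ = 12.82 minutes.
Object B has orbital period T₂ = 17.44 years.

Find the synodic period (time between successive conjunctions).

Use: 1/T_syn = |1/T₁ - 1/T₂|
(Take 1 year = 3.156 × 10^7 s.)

Convert to SI: T₁ = 12.82 minutes = 769.2 s; T₂ = 17.44 years = 5.50406e+08 s.
T_syn = |T₁ · T₂ / (T₁ − T₂)|.
T_syn = |769.2 · 5.50406e+08 / (769.2 − 5.50406e+08)| s ≈ 769.2 s = 12.82 minutes.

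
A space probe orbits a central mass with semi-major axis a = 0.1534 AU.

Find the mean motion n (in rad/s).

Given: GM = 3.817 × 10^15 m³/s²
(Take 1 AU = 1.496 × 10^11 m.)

Convert to SI: a = 0.1534 AU = 2.29486e+10 m.
n = √(GM / a³).
n = √(3.817e+15 / (2.29486e+10)³) rad/s ≈ 1.777e-08 rad/s.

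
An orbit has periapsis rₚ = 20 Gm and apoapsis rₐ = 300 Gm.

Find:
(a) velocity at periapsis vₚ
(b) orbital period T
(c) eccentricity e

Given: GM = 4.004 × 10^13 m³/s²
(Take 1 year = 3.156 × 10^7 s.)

Convert to SI: rₚ = 20 Gm = 2e+10 m; rₐ = 300 Gm = 3e+11 m.
(a) With a = (rₚ + rₐ)/2 = 1.6e+11 m, vₚ = √(GM (2/rₚ − 1/a)) = √(4.004e+13 · (2/2e+10 − 1/1.6e+11)) m/s ≈ 61.27 m/s
(b) With a = (rₚ + rₐ)/2 = 1.6e+11 m, T = 2π √(a³/GM) = 2π √((1.6e+11)³/4.004e+13) s ≈ 6.355e+10 s
(c) e = (rₐ − rₚ)/(rₐ + rₚ) = (3e+11 − 2e+10)/(3e+11 + 2e+10) ≈ 0.875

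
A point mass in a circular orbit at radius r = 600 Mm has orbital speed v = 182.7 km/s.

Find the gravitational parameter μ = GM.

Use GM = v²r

Convert to SI: r = 600 Mm = 6e+08 m; v = 182.7 km/s = 182700 m/s.
For a circular orbit v² = GM/r, so GM = v² · r.
GM = (182700)² · 6e+08 m³/s² ≈ 2.003e+19 m³/s² = 2.003 × 10^19 m³/s².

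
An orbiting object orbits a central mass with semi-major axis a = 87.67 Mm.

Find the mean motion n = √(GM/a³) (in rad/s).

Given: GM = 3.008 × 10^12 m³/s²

Convert to SI: a = 87.67 Mm = 8.767e+07 m.
n = √(GM / a³).
n = √(3.008e+12 / (8.767e+07)³) rad/s ≈ 2.113e-06 rad/s.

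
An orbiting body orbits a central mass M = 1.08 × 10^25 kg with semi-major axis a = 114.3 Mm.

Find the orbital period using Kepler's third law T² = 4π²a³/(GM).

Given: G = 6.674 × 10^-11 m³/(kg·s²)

Convert to SI: a = 114.3 Mm = 1.143e+08 m.
GM = G · M = 6.674e-11 · 1.08e+25 = 7.20792e+14 m³/s².
Kepler's third law: T = 2π √(a³ / GM).
Substituting a = 1.143e+08 m and GM = 7.20792e+14 m³/s²:
T = 2π √((1.143e+08)³ / 7.20792e+14) s
T ≈ 2.86e+05 s = 3.31 days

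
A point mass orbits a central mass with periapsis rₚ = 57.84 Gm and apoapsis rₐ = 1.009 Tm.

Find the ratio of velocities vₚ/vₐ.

Convert to SI: rₚ = 57.84 Gm = 5.784e+10 m; rₐ = 1.009 Tm = 1.009e+12 m.
Conservation of angular momentum gives rₚvₚ = rₐvₐ, so vₚ/vₐ = rₐ/rₚ.
vₚ/vₐ = 1.009e+12 / 5.784e+10 ≈ 17.44.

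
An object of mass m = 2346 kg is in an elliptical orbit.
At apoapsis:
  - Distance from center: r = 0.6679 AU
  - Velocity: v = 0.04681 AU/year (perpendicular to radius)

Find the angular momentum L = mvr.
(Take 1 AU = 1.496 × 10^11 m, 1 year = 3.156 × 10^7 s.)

Convert to SI: r = 0.6679 AU = 9.99178e+10 m; v = 0.04681 AU/year = 221.888 m/s.
Since v is perpendicular to r, L = m · v · r.
L = 2346 · 221.888 · 9.99178e+10 kg·m²/s ≈ 5.201e+16 kg·m²/s.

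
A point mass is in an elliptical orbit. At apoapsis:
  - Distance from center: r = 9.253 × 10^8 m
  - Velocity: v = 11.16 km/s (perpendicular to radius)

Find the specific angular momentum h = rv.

Convert to SI: v = 11.16 km/s = 11160 m/s.
With v perpendicular to r, h = r · v.
h = 9.253e+08 · 11160 m²/s ≈ 1.033e+13 m²/s.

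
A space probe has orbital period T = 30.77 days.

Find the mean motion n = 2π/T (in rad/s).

Convert to SI: T = 30.77 days = 2.65853e+06 s.
n = 2π / T.
n = 2π / 2.65853e+06 s ≈ 2.363e-06 rad/s.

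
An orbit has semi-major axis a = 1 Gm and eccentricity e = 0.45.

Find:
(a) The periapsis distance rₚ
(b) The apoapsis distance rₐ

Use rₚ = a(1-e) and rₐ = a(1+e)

Convert to SI: a = 1 Gm = 1e+09 m.
(a) rₚ = a(1 − e) = 1e+09 · (1 − 0.45) = 1e+09 · 0.55 ≈ 5.5e+08 m = 550 Mm.
(b) rₐ = a(1 + e) = 1e+09 · (1 + 0.45) = 1e+09 · 1.45 ≈ 1.45e+09 m = 1.45 Gm.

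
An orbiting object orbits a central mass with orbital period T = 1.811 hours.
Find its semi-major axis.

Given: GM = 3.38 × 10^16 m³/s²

Convert to SI: T = 1.811 hours = 6519.6 s.
Invert Kepler's third law: a = (GM · T² / (4π²))^(1/3).
Substituting T = 6519.6 s and GM = 3.38e+16 m³/s²:
a = (3.38e+16 · (6519.6)² / (4π²))^(1/3) m
a ≈ 3.314e+07 m = 33.14 Mm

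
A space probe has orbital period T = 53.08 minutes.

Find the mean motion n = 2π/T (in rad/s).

Convert to SI: T = 53.08 minutes = 3184.8 s.
n = 2π / T.
n = 2π / 3184.8 s ≈ 0.001973 rad/s.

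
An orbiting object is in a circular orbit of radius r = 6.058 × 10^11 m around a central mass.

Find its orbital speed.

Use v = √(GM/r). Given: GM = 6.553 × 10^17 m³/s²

For a circular orbit, gravity supplies the centripetal force, so v = √(GM / r).
v = √(6.553e+17 / 6.058e+11) m/s ≈ 1040 m/s = 1.04 km/s.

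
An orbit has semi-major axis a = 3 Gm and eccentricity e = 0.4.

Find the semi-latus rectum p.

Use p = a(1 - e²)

Convert to SI: a = 3 Gm = 3e+09 m.
p = a (1 − e²).
p = 3e+09 · (1 − (0.4)²) = 3e+09 · 0.84 ≈ 2.52e+09 m = 2.52 Gm.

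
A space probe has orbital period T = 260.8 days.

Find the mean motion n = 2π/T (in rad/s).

Convert to SI: T = 260.8 days = 2.25331e+07 s.
n = 2π / T.
n = 2π / 2.25331e+07 s ≈ 2.788e-07 rad/s.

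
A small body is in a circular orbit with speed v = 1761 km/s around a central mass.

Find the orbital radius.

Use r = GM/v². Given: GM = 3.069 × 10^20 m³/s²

Convert to SI: v = 1761 km/s = 1.761e+06 m/s.
For a circular orbit, v² = GM / r, so r = GM / v².
r = 3.069e+20 / (1.761e+06)² m ≈ 9.896e+07 m = 98.96 Mm.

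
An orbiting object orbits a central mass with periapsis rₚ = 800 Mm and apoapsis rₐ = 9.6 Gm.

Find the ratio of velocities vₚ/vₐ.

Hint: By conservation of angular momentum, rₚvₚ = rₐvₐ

Convert to SI: rₚ = 800 Mm = 8e+08 m; rₐ = 9.6 Gm = 9.6e+09 m.
Conservation of angular momentum gives rₚvₚ = rₐvₐ, so vₚ/vₐ = rₐ/rₚ.
vₚ/vₐ = 9.6e+09 / 8e+08 ≈ 12.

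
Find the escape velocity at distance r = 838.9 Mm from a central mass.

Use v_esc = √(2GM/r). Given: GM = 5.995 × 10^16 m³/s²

Convert to SI: r = 838.9 Mm = 8.389e+08 m.
Escape velocity comes from setting total energy to zero: ½v² − GM/r = 0 ⇒ v_esc = √(2GM / r).
v_esc = √(2 · 5.995e+16 / 8.389e+08) m/s ≈ 1.196e+04 m/s = 11.96 km/s.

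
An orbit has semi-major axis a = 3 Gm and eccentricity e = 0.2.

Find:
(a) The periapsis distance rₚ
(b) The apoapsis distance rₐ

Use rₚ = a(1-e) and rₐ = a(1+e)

Convert to SI: a = 3 Gm = 3e+09 m.
(a) rₚ = a(1 − e) = 3e+09 · (1 − 0.2) = 3e+09 · 0.8 ≈ 2.4e+09 m = 2.4 Gm.
(b) rₐ = a(1 + e) = 3e+09 · (1 + 0.2) = 3e+09 · 1.2 ≈ 3.6e+09 m = 3.6 Gm.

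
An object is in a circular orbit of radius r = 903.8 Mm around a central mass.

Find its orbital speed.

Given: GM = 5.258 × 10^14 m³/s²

Convert to SI: r = 903.8 Mm = 9.038e+08 m.
For a circular orbit, gravity supplies the centripetal force, so v = √(GM / r).
v = √(5.258e+14 / 9.038e+08) m/s ≈ 762.7 m/s = 762.7 m/s.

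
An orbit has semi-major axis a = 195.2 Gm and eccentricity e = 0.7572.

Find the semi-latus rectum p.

Convert to SI: a = 195.2 Gm = 1.952e+11 m.
p = a (1 − e²).
p = 1.952e+11 · (1 − (0.7572)²) = 1.952e+11 · 0.426648 ≈ 8.328e+10 m = 83.28 Gm.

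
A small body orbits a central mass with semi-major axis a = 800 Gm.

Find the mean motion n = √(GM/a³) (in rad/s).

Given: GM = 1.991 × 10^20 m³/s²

Convert to SI: a = 800 Gm = 8e+11 m.
n = √(GM / a³).
n = √(1.991e+20 / (8e+11)³) rad/s ≈ 1.972e-08 rad/s.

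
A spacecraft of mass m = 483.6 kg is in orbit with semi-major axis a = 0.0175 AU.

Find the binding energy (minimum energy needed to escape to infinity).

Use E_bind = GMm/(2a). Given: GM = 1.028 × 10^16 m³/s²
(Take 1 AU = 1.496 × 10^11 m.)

Convert to SI: a = 0.0175 AU = 2.618e+09 m.
Total orbital energy is E = −GMm/(2a); binding energy is E_bind = −E = GMm/(2a).
E_bind = 1.028e+16 · 483.6 / (2 · 2.618e+09) J ≈ 9.495e+08 J = 949.5 MJ.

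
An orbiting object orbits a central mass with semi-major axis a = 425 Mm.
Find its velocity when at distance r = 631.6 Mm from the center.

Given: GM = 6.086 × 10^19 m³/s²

Convert to SI: a = 425 Mm = 4.25e+08 m; r = 631.6 Mm = 6.316e+08 m.
Vis-viva: v = √(GM · (2/r − 1/a)).
2/r − 1/a = 2/6.316e+08 − 1/4.25e+08 = 8.1362e-10 m⁻¹.
v = √(6.086e+19 · 8.1362e-10) m/s ≈ 2.225e+05 m/s = 222.5 km/s.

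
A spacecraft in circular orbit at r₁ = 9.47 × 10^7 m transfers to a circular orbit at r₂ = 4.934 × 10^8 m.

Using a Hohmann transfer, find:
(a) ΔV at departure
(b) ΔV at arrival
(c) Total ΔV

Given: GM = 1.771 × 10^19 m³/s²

Transfer semi-major axis: a_t = (r₁ + r₂)/2 = (9.47e+07 + 4.934e+08)/2 = 2.9405e+08 m.
Circular speeds: v₁ = √(GM/r₁) = 432448 m/s, v₂ = √(GM/r₂) = 189457 m/s.
Transfer speeds (vis-viva v² = GM(2/r − 1/a_t)): v₁ᵗ = 560174 m/s, v₂ᵗ = 107516 m/s.
(a) ΔV₁ = |v₁ᵗ − v₁| ≈ 1.277e+05 m/s = 127.7 km/s.
(b) ΔV₂ = |v₂ − v₂ᵗ| ≈ 8.194e+04 m/s = 81.94 km/s.
(c) ΔV_total = ΔV₁ + ΔV₂ ≈ 2.097e+05 m/s = 209.7 km/s.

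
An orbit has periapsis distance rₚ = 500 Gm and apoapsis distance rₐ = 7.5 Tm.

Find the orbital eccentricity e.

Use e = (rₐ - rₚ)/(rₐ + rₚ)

Convert to SI: rₚ = 500 Gm = 5e+11 m; rₐ = 7.5 Tm = 7.5e+12 m.
e = (rₐ − rₚ) / (rₐ + rₚ).
e = (7.5e+12 − 5e+11) / (7.5e+12 + 5e+11) = 7e+12 / 8e+12 ≈ 0.875.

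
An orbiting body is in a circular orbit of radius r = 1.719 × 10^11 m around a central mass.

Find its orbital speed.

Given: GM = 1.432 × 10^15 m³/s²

For a circular orbit, gravity supplies the centripetal force, so v = √(GM / r).
v = √(1.432e+15 / 1.719e+11) m/s ≈ 91.27 m/s = 91.27 m/s.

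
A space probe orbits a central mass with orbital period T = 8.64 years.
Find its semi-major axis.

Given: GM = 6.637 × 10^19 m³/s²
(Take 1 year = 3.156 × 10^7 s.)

Convert to SI: T = 8.64 years = 2.72678e+08 s.
Invert Kepler's third law: a = (GM · T² / (4π²))^(1/3).
Substituting T = 2.72678e+08 s and GM = 6.637e+19 m³/s²:
a = (6.637e+19 · (2.72678e+08)² / (4π²))^(1/3) m
a ≈ 5e+11 m = 500 Gm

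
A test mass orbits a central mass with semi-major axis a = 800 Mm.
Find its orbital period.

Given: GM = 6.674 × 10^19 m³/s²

Convert to SI: a = 800 Mm = 8e+08 m.
Kepler's third law: T = 2π √(a³ / GM).
Substituting a = 8e+08 m and GM = 6.674e+19 m³/s²:
T = 2π √((8e+08)³ / 6.674e+19) s
T ≈ 1.74e+04 s = 4.834 hours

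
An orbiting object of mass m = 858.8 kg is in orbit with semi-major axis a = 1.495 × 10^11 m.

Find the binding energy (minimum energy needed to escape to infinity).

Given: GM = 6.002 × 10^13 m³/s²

Total orbital energy is E = −GMm/(2a); binding energy is E_bind = −E = GMm/(2a).
E_bind = 6.002e+13 · 858.8 / (2 · 1.495e+11) J ≈ 1.724e+05 J = 172.4 kJ.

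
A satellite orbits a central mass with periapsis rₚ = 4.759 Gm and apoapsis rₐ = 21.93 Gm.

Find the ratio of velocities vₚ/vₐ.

Convert to SI: rₚ = 4.759 Gm = 4.759e+09 m; rₐ = 21.93 Gm = 2.193e+10 m.
Conservation of angular momentum gives rₚvₚ = rₐvₐ, so vₚ/vₐ = rₐ/rₚ.
vₚ/vₐ = 2.193e+10 / 4.759e+09 ≈ 4.608.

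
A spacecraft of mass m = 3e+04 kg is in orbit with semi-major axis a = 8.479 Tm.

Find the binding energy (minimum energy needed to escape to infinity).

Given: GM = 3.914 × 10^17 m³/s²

Convert to SI: a = 8.479 Tm = 8.479e+12 m.
Total orbital energy is E = −GMm/(2a); binding energy is E_bind = −E = GMm/(2a).
E_bind = 3.914e+17 · 3e+04 / (2 · 8.479e+12) J ≈ 6.924e+08 J = 692.4 MJ.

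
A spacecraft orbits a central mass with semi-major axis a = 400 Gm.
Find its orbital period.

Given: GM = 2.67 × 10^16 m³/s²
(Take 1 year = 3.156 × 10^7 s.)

Convert to SI: a = 400 Gm = 4e+11 m.
Kepler's third law: T = 2π √(a³ / GM).
Substituting a = 4e+11 m and GM = 2.67e+16 m³/s²:
T = 2π √((4e+11)³ / 2.67e+16) s
T ≈ 9.728e+09 s = 308.2 years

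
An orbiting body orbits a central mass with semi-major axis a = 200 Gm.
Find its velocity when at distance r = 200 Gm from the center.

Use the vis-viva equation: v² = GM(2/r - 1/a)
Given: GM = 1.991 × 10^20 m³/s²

Convert to SI: a = 200 Gm = 2e+11 m; r = 200 Gm = 2e+11 m.
Vis-viva: v = √(GM · (2/r − 1/a)).
2/r − 1/a = 2/2e+11 − 1/2e+11 = 5e-12 m⁻¹.
v = √(1.991e+20 · 5e-12) m/s ≈ 3.155e+04 m/s = 31.55 km/s.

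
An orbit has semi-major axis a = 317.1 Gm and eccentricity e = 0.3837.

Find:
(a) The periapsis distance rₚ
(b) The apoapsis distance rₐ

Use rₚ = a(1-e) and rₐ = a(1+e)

Convert to SI: a = 317.1 Gm = 3.171e+11 m.
(a) rₚ = a(1 − e) = 3.171e+11 · (1 − 0.3837) = 3.171e+11 · 0.6163 ≈ 1.954e+11 m = 195.4 Gm.
(b) rₐ = a(1 + e) = 3.171e+11 · (1 + 0.3837) = 3.171e+11 · 1.3837 ≈ 4.388e+11 m = 438.8 Gm.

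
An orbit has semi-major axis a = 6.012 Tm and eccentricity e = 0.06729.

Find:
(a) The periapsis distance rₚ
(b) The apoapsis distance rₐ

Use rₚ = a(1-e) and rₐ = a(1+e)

Convert to SI: a = 6.012 Tm = 6.012e+12 m.
(a) rₚ = a(1 − e) = 6.012e+12 · (1 − 0.06729) = 6.012e+12 · 0.93271 ≈ 5.607e+12 m = 5.607 Tm.
(b) rₐ = a(1 + e) = 6.012e+12 · (1 + 0.06729) = 6.012e+12 · 1.06729 ≈ 6.417e+12 m = 6.417 Tm.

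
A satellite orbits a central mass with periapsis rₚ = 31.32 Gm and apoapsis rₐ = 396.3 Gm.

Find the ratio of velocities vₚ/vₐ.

Convert to SI: rₚ = 31.32 Gm = 3.132e+10 m; rₐ = 396.3 Gm = 3.963e+11 m.
Conservation of angular momentum gives rₚvₚ = rₐvₐ, so vₚ/vₐ = rₐ/rₚ.
vₚ/vₐ = 3.963e+11 / 3.132e+10 ≈ 12.65.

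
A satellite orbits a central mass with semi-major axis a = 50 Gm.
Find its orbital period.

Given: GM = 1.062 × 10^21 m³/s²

Convert to SI: a = 50 Gm = 5e+10 m.
Kepler's third law: T = 2π √(a³ / GM).
Substituting a = 5e+10 m and GM = 1.062e+21 m³/s²:
T = 2π √((5e+10)³ / 1.062e+21) s
T ≈ 2.156e+06 s = 24.95 days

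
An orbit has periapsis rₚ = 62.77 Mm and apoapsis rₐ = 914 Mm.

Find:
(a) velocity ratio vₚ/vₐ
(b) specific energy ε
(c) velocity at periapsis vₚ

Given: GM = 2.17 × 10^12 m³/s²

Convert to SI: rₚ = 62.77 Mm = 6.277e+07 m; rₐ = 914 Mm = 9.14e+08 m.
(a) Conservation of angular momentum (rₚvₚ = rₐvₐ) gives vₚ/vₐ = rₐ/rₚ = 9.14e+08/6.277e+07 ≈ 14.56
(b) With a = (rₚ + rₐ)/2 = 4.88385e+08 m, ε = −GM/(2a) = −2.17e+12/(2 · 4.88385e+08) J/kg ≈ -2222 J/kg
(c) With a = (rₚ + rₐ)/2 = 4.88385e+08 m, vₚ = √(GM (2/rₚ − 1/a)) = √(2.17e+12 · (2/6.277e+07 − 1/4.88385e+08)) m/s ≈ 254.4 m/s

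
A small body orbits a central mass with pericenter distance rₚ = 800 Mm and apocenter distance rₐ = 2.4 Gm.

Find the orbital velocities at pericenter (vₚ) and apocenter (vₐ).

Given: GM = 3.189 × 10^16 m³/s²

Convert to SI: rₚ = 800 Mm = 8e+08 m; rₐ = 2.4 Gm = 2.4e+09 m.
Use the vis-viva equation v² = GM(2/r − 1/a) with a = (rₚ + rₐ)/2 = (8e+08 + 2.4e+09)/2 = 1.6e+09 m.
vₚ = √(GM · (2/rₚ − 1/a)) = √(3.189e+16 · (2/8e+08 − 1/1.6e+09)) m/s ≈ 7733 m/s = 7.733 km/s.
vₐ = √(GM · (2/rₐ − 1/a)) = √(3.189e+16 · (2/2.4e+09 − 1/1.6e+09)) m/s ≈ 2578 m/s = 2.578 km/s.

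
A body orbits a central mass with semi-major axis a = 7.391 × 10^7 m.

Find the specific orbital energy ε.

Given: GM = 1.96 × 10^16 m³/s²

ε = −GM / (2a).
ε = −1.96e+16 / (2 · 7.391e+07) J/kg ≈ -1.326e+08 J/kg = -132.6 MJ/kg.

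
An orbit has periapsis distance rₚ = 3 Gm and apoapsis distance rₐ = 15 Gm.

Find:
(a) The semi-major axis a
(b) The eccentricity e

Convert to SI: rₚ = 3 Gm = 3e+09 m; rₐ = 15 Gm = 1.5e+10 m.
(a) a = (rₚ + rₐ) / 2 = (3e+09 + 1.5e+10) / 2 ≈ 9e+09 m = 9 Gm.
(b) e = (rₐ − rₚ) / (rₐ + rₚ) = (1.5e+10 − 3e+09) / (1.5e+10 + 3e+09) ≈ 0.6667.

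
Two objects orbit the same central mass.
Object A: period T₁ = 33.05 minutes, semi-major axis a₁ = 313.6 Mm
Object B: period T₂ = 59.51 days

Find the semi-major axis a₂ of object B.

Convert to SI: T₁ = 33.05 minutes = 1983 s; a₁ = 313.6 Mm = 3.136e+08 m; T₂ = 59.51 days = 5.14166e+06 s.
Kepler's third law: (T₁/T₂)² = (a₁/a₂)³ ⇒ a₂ = a₁ · (T₂/T₁)^(2/3).
T₂/T₁ = 5.14166e+06 / 1983 = 2592.87.
a₂ = 3.136e+08 · (2592.87)^(2/3) m ≈ 5.919e+10 m = 59.19 Gm.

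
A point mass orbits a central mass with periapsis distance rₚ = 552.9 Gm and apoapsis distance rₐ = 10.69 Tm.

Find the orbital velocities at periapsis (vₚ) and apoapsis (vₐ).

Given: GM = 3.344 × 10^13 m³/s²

Convert to SI: rₚ = 552.9 Gm = 5.529e+11 m; rₐ = 10.69 Tm = 1.069e+13 m.
Use the vis-viva equation v² = GM(2/r − 1/a) with a = (rₚ + rₐ)/2 = (5.529e+11 + 1.069e+13)/2 = 5.62145e+12 m.
vₚ = √(GM · (2/rₚ − 1/a)) = √(3.344e+13 · (2/5.529e+11 − 1/5.62145e+12)) m/s ≈ 10.72 m/s = 10.72 m/s.
vₐ = √(GM · (2/rₐ − 1/a)) = √(3.344e+13 · (2/1.069e+13 − 1/5.62145e+12)) m/s ≈ 0.5547 m/s = 0.5547 m/s.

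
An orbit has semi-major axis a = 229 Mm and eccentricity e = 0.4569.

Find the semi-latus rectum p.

Convert to SI: a = 229 Mm = 2.29e+08 m.
p = a (1 − e²).
p = 2.29e+08 · (1 − (0.4569)²) = 2.29e+08 · 0.791242 ≈ 1.812e+08 m = 181.2 Mm.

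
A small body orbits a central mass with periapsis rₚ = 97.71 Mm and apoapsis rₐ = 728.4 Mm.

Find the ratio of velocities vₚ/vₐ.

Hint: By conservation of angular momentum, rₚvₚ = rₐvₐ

Convert to SI: rₚ = 97.71 Mm = 9.771e+07 m; rₐ = 728.4 Mm = 7.284e+08 m.
Conservation of angular momentum gives rₚvₚ = rₐvₐ, so vₚ/vₐ = rₐ/rₚ.
vₚ/vₐ = 7.284e+08 / 9.771e+07 ≈ 7.455.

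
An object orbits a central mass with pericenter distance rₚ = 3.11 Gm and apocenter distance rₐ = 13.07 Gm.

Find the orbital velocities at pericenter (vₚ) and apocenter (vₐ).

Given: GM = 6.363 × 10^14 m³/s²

Convert to SI: rₚ = 3.11 Gm = 3.11e+09 m; rₐ = 13.07 Gm = 1.307e+10 m.
Use the vis-viva equation v² = GM(2/r − 1/a) with a = (rₚ + rₐ)/2 = (3.11e+09 + 1.307e+10)/2 = 8.09e+09 m.
vₚ = √(GM · (2/rₚ − 1/a)) = √(6.363e+14 · (2/3.11e+09 − 1/8.09e+09)) m/s ≈ 574.9 m/s = 574.9 m/s.
vₐ = √(GM · (2/rₐ − 1/a)) = √(6.363e+14 · (2/1.307e+10 − 1/8.09e+09)) m/s ≈ 136.8 m/s = 136.8 m/s.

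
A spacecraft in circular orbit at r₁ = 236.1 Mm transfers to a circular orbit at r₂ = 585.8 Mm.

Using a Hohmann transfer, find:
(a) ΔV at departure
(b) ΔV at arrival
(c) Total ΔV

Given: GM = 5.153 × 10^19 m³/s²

Convert to SI: r₁ = 236.1 Mm = 2.361e+08 m; r₂ = 585.8 Mm = 5.858e+08 m.
Transfer semi-major axis: a_t = (r₁ + r₂)/2 = (2.361e+08 + 5.858e+08)/2 = 4.1095e+08 m.
Circular speeds: v₁ = √(GM/r₁) = 467178 m/s, v₂ = √(GM/r₂) = 296589 m/s.
Transfer speeds (vis-viva v² = GM(2/r − 1/a_t)): v₁ᵗ = 557779 m/s, v₂ᵗ = 224807 m/s.
(a) ΔV₁ = |v₁ᵗ − v₁| ≈ 9.06e+04 m/s = 90.6 km/s.
(b) ΔV₂ = |v₂ − v₂ᵗ| ≈ 7.178e+04 m/s = 71.78 km/s.
(c) ΔV_total = ΔV₁ + ΔV₂ ≈ 1.624e+05 m/s = 162.4 km/s.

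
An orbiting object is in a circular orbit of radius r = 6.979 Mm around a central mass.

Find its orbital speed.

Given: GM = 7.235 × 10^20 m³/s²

Convert to SI: r = 6.979 Mm = 6.979e+06 m.
For a circular orbit, gravity supplies the centripetal force, so v = √(GM / r).
v = √(7.235e+20 / 6.979e+06) m/s ≈ 1.018e+07 m/s = 1.018e+04 km/s.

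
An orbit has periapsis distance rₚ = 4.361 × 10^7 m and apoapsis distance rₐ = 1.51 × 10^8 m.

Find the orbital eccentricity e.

e = (rₐ − rₚ) / (rₐ + rₚ).
e = (1.51e+08 − 4.361e+07) / (1.51e+08 + 4.361e+07) = 1.0739e+08 / 1.9461e+08 ≈ 0.5518.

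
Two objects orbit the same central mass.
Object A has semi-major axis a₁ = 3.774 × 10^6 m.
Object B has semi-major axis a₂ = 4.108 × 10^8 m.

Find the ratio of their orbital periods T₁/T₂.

From Kepler's third law, (T₁/T₂)² = (a₁/a₂)³, so T₁/T₂ = (a₁/a₂)^(3/2).
a₁/a₂ = 3.774e+06 / 4.108e+08 = 0.00918695.
T₁/T₂ = (0.00918695)^(3/2) ≈ 0.0008806.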